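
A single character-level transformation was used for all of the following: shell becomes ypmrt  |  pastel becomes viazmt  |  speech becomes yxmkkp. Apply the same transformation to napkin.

Shifts by position in shell: pos 0: s→y (+6), pos 1: h→p (+8), pos 2: e→m (+8), pos 3: l→r (+6), pos 4: l→t (+8) — repeating every 3. It's a Vigenère-style cipher with numeric key [6,8,8]: position i shifts by key[i mod 3].
For napkin: n+6=t, a+8=i, p+8=x, k+6=q, i+8=q, n+8=v.

tixqqv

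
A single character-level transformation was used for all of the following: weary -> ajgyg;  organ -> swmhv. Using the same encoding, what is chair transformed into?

gmgpz

In weary: w→a is +4, e→j is +5, a→g is +6, r→y is +7 — the shift increases by 1 each position. Each letter shifts forward by (position + 4), i.e. 4, 5, 6, … — the shift grows by one for each successive letter.
On chair: c+4=g, h+5=m, a+6=g, i+7=p, r+8=z.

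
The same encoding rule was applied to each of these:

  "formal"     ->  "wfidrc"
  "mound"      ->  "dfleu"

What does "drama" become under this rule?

It's a constant shift of +17 (ROT17).
On drama: d+17=u, r+17=i, a+17=r, m+17=d, a+17=r.

uirdr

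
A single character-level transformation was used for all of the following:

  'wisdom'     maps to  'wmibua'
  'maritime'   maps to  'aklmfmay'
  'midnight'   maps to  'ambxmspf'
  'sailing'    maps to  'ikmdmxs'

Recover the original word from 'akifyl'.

This is an affine cipher: with a=0,…,z=25, each position x becomes (23x+10) mod 26.
Undoing it on akifyl: a(0)→17·(0−10)≡12=m; k(10)→17·(10−10)≡0=a; i(8)→17·(8−10)≡18=s; f(5)→17·(5−10)≡19=t; y(24)→17·(24−10)≡4=e; l(11)→17·(11−10)≡17=r (all mod 26).

master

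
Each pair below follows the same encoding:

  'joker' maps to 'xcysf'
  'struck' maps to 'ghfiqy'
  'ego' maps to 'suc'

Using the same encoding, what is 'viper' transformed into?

jwdsf

Compare letters: j→x is +14, o→c is +14, k→y is +14 — a constant shift. It's a constant shift of +14 (ROT14).
On viper: v+14=j, i+14=w, p+14=d, e+14=s, r+14=f.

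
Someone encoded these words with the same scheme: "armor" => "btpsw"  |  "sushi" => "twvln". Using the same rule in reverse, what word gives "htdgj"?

In armor: a→b is +1, r→t is +2, m→p is +3, o→s is +4 — the shift increases by 1 each position. Letter i (0-indexed) is shifted by i+1, so successive shifts are 1, 2, 3, ….
Undoing it on htdgj: h−1=g, t−2=r, d−3=a, g−4=c, j−5=e.

grace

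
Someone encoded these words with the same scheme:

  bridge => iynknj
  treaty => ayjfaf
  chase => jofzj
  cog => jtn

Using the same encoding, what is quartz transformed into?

xzfyag

The shift depends on letter class: consonant b→i is +7, but vowel i→n is +5. Two shifts are in play — +5 for a/e/i/o/u, +7 for every other letter.
For quartz: q(cons)+7=x, u(vowel)+5=z, a(vowel)+5=f, r(cons)+7=y, t(cons)+7=a, z(cons)+7=g.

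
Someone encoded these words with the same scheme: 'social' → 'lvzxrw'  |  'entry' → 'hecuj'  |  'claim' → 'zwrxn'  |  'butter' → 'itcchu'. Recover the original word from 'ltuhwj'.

surely

s(18)→l(11) and o(14)→v(21) fit y≡17x+17 (mod 26); the inverse of 17 mod 26 is 23. Each letter's alphabet position (a=0..z=25) is mapped through 17·x+17 mod 26 — an affine cipher.
Reversing it on ltuhwj: l(11)→23·(11−17)≡18=s; t(19)→23·(19−17)≡20=u; u(20)→23·(20−17)≡17=r; h(7)→23·(7−17)≡4=e; w(22)→23·(22−17)≡11=l; j(9)→23·(9−17)≡24=y (all mod 26).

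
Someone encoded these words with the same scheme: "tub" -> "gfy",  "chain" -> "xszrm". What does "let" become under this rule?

ovg

Each pair mirrors across the alphabet (t↔g, u↔f, b↔y): positions sum to 25. This is the alphabet-reversal cipher (Atbash): a becomes z, b becomes y, etc.
Applying it to let: l↔o, e↔v, t↔g.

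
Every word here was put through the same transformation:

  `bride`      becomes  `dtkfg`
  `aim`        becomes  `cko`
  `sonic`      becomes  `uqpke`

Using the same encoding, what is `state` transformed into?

uvcvg

Compare letters: b→d is +2, r→t is +2, i→k is +2 — a constant shift. This is a Caesar cipher with shift 2.
On state: s+2=u, t+2=v, a+2=c, t+2=v, e+2=g.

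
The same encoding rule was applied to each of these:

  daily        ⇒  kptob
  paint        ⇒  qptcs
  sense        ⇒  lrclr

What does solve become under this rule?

Treating letters as 0–25, the rule is x ↦ 7x + 15 (mod 26).
Applying it to solve: s(18)→7·18+15≡11=l; o(14)→7·14+15≡9=j; l(11)→7·11+15≡14=o; v(21)→7·21+15≡6=g; e(4)→7·4+15≡17=r (all mod 26).

ljogr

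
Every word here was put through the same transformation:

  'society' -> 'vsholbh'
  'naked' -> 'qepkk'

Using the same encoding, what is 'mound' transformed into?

psztk

In society: s→v is +3, o→s is +4, c→h is +5, i→o is +6 — the shift increases by 1 each position. Each letter shifts forward by (position + 3), i.e. 3, 4, 5, … — the shift grows by one for each successive letter.
On mound: m+3=p, o+4=s, u+5=z, n+6=t, d+7=k.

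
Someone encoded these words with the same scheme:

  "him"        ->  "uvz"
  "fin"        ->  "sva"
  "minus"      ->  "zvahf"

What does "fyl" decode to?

Compare letters: h→u is +13, i→v is +13, m→z is +13 — a constant shift. Every letter moves 13 places later in the alphabet, wrapping around z→a.
Reversing it on fyl: f−13=s, y−13=l, l−13=y.

sly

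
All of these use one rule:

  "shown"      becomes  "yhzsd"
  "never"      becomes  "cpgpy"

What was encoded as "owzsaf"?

The output letters match the input read backwards, each shifted +11: shown reversed is nwohs. Two steps: reverse the string, then apply a Caesar shift of +11.
Reversing it on owzsaf: shift back: o−11=d, w−11=l, z−11=o, s−11=h, a−11=p, f−11=u → dlohpu; then reverse → uphold.

uphold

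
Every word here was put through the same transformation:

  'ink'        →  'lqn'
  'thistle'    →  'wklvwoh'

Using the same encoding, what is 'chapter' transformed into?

Compare letters: i→l is +3, n→q is +3, k→n is +3 — a constant shift. Every letter moves 3 places later in the alphabet, wrapping around z→a.
On chapter: c+3=f, h+3=k, a+3=d, p+3=s, t+3=w, e+3=h, r+3=u.

fkdswhu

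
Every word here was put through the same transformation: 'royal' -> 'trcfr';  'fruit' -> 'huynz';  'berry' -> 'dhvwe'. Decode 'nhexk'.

lease

Letter i (0-indexed) is shifted by i+2, so successive shifts are 2, 3, 4, ….
Decoding nhexk: n−2=l, h−3=e, e−4=a, x−5=s, k−6=e.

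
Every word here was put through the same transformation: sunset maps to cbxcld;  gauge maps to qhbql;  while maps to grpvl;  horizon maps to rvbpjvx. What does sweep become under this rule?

The shift depends on letter class: consonant s→c is +10, but vowel u→b is +7. Two shifts are in play — +7 for a/e/i/o/u, +10 for every other letter.
For sweep: s(cons)+10=c, w(cons)+10=g, e(vowel)+7=l, e(vowel)+7=l, p(cons)+10=z.

cgllz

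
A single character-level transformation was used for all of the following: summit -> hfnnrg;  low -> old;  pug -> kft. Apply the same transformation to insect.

Each pair mirrors across the alphabet (s↔h, u↔f, m↔n): positions sum to 25. Letters are reflected about the middle of the alphabet (position → 25−position): Atbash.
On insect: i↔r, n↔m, s↔h, e↔v, c↔x, t↔g.

rmhvxg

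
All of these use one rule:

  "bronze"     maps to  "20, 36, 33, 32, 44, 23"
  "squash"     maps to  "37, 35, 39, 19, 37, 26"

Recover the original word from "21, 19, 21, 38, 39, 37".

b is letter #2 and maps to 20: an offset of 18. Letters become their 1-based position plus 18 (so a→19, b→20, …).
Decoding 21, 19, 21, 38, 39, 37: 21→(21−18)÷1=3=c, 19→(19−18)÷1=1=a, 21→(21−18)÷1=3=c, 38→(38−18)÷1=20=t, 39→(39−18)÷1=21=u, 37→(37−18)÷1=19=s.

cactus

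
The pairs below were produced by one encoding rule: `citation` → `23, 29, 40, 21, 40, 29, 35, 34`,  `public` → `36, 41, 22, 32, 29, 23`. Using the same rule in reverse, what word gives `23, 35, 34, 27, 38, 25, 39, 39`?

Letters become their 1-based position plus 20 (so a→21, b→22, …).
Reversing it on 23, 35, 34, 27, 38, 25, 39, 39: 23→(23−20)÷1=3=c, 35→(35−20)÷1=15=o, 34→(34−20)÷1=14=n, 27→(27−20)÷1=7=g, 38→(38−20)÷1=18=r, 25→(25−20)÷1=5=e, 39→(39−20)÷1=19=s, 39→(39−20)÷1=19=s.

congress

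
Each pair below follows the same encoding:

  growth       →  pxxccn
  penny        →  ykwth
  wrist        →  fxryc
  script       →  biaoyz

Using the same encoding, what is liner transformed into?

Shifts by position in growth: pos 0: g→p (+9), pos 1: r→x (+6), pos 2: o→x (+9), pos 3: w→c (+6) — repeating every 2. A repeating key of period 2 is used — shifts +9, +6 over and over.
On liner: l+9=u, i+6=o, n+9=w, e+6=k, r+9=a.

uowka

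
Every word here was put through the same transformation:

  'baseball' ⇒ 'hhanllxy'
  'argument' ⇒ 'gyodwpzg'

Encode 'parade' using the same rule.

In baseball: b→h is +6, a→h is +7, s→a is +8, e→n is +9 — the shift increases by 1 each position. Letter i (0-indexed) is shifted by i+6, so successive shifts are 6, 7, 8, ….
For parade: p+6=v, a+7=h, r+8=z, a+9=j, d+10=n, e+11=p.

vhzjnp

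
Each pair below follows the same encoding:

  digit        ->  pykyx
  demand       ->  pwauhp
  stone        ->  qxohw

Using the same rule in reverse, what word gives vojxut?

portal

Treating letters as 0–25, the rule is x ↦ 7x + 20 (mod 26).
Decoding vojxut: v(21)→15·(21−20)≡15=p; o(14)→15·(14−20)≡14=o; j(9)→15·(9−20)≡17=r; x(23)→15·(23−20)≡19=t; u(20)→15·(20−20)≡0=a; t(19)→15·(19−20)≡11=l (all mod 26).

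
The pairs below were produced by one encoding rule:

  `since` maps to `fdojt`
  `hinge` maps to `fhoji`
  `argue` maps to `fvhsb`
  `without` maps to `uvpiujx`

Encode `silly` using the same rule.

zmmjt

The output letters match the input read backwards, each shifted +1: since reversed is ecnis. Two steps: reverse the string, then apply a Caesar shift of +1.
On silly: reverse → yllis; then shift: y+1=z, l+1=m, l+1=m, i+1=j, s+1=t.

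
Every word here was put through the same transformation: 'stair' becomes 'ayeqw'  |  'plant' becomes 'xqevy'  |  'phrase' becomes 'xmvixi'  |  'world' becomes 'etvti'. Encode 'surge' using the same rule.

The shifts repeat in a cycle of length 3: positions 0,1,… shift by +8, +5, +4, then the pattern repeats.
Applying it to surge: s+8=a, u+5=z, r+4=v, g+8=o, e+5=j.

azvoj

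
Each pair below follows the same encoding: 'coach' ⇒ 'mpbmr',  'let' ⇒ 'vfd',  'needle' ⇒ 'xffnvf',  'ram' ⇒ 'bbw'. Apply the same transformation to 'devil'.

nffjv

Two shifts are in play — +1 for a/e/i/o/u, +10 for every other letter.
On devil: d(cons)+10=n, e(vowel)+1=f, v(cons)+10=f, i(vowel)+1=j, l(cons)+10=v.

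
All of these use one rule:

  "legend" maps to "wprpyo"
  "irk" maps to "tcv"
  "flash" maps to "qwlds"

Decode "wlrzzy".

This is a Caesar cipher with shift 11.
Undoing it on wlrzzy: w−11=l, l−11=a, r−11=g, z−11=o, z−11=o, y−11=n.

lagoon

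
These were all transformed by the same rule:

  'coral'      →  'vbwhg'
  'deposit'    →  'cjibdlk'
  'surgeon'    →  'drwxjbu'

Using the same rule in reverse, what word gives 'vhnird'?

campus

c(2)→v(21) and o(14)→b(1) fit y≡7x+7 (mod 26); the inverse of 7 mod 26 is 15. Each letter's alphabet position (a=0..z=25) is mapped through 7·x+7 mod 26 — an affine cipher.
Decoding vhnird: v(21)→15·(21−7)≡2=c; h(7)→15·(7−7)≡0=a; n(13)→15·(13−7)≡12=m; i(8)→15·(8−7)≡15=p; r(17)→15·(17−7)≡20=u; d(3)→15·(3−7)≡18=s (all mod 26).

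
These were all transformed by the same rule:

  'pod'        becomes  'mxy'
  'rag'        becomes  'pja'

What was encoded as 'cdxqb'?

shout

The output letters match the input read backwards, each shifted +9: pod reversed is dop. Read the word backwards and shift each letter +9.
Undoing it on cdxqb: shift back: c−9=t, d−9=u, x−9=o, q−9=h, b−9=s → tuohs; then reverse → shout.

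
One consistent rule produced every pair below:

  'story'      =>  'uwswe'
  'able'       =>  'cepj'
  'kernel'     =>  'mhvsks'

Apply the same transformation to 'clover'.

eosaky

In story: s→u is +2, t→w is +3, o→s is +4, r→w is +5 — the shift increases by 1 each position. Letter i (0-indexed) is shifted by i+2, so successive shifts are 2, 3, 4, ….
Applying it to clover: c+2=e, l+3=o, o+4=s, v+5=a, e+6=k, r+7=y.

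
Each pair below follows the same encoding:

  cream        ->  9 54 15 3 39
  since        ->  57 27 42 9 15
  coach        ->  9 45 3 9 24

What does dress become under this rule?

12 54 15 57 57

c(#3)→9 and r(#18)→54: differences scale by 3, so n = 3·pos + 0. The formula is n = 3×(alphabet index, a=1).
Applying it to dress: d=4→12, r=18→54, e=5→15, s=19→57, s=19→57.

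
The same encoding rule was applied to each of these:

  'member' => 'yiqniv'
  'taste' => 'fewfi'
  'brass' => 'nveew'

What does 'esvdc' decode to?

sorry

Shifts by position in member: pos 0: m→y (+12), pos 1: e→i (+4), pos 2: m→q (+4), pos 3: b→n (+12), pos 4: e→i (+4), pos 5: r→v (+4) — repeating every 3. The shifts repeat in a cycle of length 3: positions 0,1,… shift by +12, +4, +4, then the pattern repeats.
Undoing it on esvdc: e−12=s, s−4=o, v−4=r, d−12=r, c−4=y.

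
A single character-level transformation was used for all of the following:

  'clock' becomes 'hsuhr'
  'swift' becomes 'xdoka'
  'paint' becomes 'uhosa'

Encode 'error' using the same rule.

jyxty

Shifts by position in clock: pos 0: c→h (+5), pos 1: l→s (+7), pos 2: o→u (+6), pos 3: c→h (+5), pos 4: k→r (+7) — repeating every 3. It's a Vigenère-style cipher with numeric key [5,7,6]: position i shifts by key[i mod 3].
Applying it to error: e+5=j, r+7=y, r+6=x, o+5=t, r+7=y.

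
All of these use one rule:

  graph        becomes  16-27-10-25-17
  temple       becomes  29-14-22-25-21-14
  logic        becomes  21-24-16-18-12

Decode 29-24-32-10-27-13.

g is letter #7 and maps to 16: an offset of 9. The number is (letter's place in the alphabet, a=1) + 9.
Reversing it on 29-24-32-10-27-13: 29→(29−9)÷1=20=t, 24→(24−9)÷1=15=o, 32→(32−9)÷1=23=w, 10→(10−9)÷1=1=a, 27→(27−9)÷1=18=r, 13→(13−9)÷1=4=d.

toward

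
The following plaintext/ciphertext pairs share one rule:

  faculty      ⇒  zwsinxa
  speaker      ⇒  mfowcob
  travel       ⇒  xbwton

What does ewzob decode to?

wafer

f(5)→z(25) and a(0)→w(22) fit y≡11x+22 (mod 26); the inverse of 11 mod 26 is 19. Each letter's alphabet position (a=0..z=25) is mapped through 11·x+22 mod 26 — an affine cipher.
Undoing it on ewzob: e(4)→19·(4−22)≡22=w; w(22)→19·(22−22)≡0=a; z(25)→19·(25−22)≡5=f; o(14)→19·(14−22)≡4=e; b(1)→19·(1−22)≡17=r (all mod 26).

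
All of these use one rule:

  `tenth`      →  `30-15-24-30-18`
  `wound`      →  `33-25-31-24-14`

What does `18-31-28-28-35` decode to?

t is letter #20 and maps to 30: an offset of 10. The number is (letter's place in the alphabet, a=1) + 10.
Decoding 18-31-28-28-35: 18→(18−10)÷1=8=h, 31→(31−10)÷1=21=u, 28→(28−10)÷1=18=r, 28→(28−10)÷1=18=r, 35→(35−10)÷1=25=y.

hurry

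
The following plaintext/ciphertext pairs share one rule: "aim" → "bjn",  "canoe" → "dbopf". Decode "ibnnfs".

hammer

Compare letters: a→b is +1, i→j is +1, m→n is +1 — a constant shift. It's a constant shift of +1 (ROT1).
Undoing it on ibnnfs: i−1=h, b−1=a, n−1=m, n−1=m, f−1=e, s−1=r.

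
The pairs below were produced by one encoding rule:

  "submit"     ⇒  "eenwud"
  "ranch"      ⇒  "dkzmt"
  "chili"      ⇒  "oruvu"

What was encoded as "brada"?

It's a Vigenère-style cipher with numeric key [12,10]: position i shifts by key[i mod 2].
Undoing it on brada: b−12=p, r−10=h, a−12=o, d−10=t, a−12=o.

photo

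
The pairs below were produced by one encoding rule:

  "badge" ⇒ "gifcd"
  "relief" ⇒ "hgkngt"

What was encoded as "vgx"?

The output letters match the input read backwards, each shifted +2: badge reversed is egdab. The word is reversed, then every letter is shifted forward by 2.
Undoing it on vgx: shift back: v−2=t, g−2=e, x−2=v → tev; then reverse → vet.

vet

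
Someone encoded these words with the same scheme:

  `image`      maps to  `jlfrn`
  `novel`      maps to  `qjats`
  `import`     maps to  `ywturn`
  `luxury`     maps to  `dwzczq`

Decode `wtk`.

for

The output letters match the input read backwards, each shifted +5: image reversed is egami. Read the word backwards and shift each letter +5.
Undoing it on wtk: shift back: w−5=r, t−5=o, k−5=f → rof; then reverse → for.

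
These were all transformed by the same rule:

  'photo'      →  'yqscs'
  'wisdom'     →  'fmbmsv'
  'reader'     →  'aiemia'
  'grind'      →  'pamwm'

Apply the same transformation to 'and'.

ewm

The shift depends on letter class: consonant p→y is +9, but vowel o→s is +4. Two shifts are in play — +4 for a/e/i/o/u, +9 for every other letter.
Applying it to and: a(vowel)+4=e, n(cons)+9=w, d(cons)+9=m.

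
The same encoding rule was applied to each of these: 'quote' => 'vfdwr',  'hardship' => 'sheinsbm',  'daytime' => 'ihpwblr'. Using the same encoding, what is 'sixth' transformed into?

q(16)→v(21) and u(20)→f(5) fit y≡9x+7 (mod 26); the inverse of 9 mod 26 is 3. This is an affine cipher: with a=0,…,z=25, each position x becomes (9x+7) mod 26.
On sixth: s(18)→9·18+7≡13=n; i(8)→9·8+7≡1=b; x(23)→9·23+7≡6=g; t(19)→9·19+7≡22=w; h(7)→9·7+7≡18=s (all mod 26).

nbgws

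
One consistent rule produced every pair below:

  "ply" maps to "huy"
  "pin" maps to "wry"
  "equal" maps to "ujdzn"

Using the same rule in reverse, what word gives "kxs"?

The word is reversed, then every letter is shifted forward by 9.
Reversing it on kxs: shift back: k−9=b, x−9=o, s−9=j → boj; then reverse → job.

job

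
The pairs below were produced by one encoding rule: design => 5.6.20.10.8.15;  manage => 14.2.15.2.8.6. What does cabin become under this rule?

Each letter is replaced by its alphabet position (a=1..z=26) + 1.
On cabin: c=3→4, a=1→2, b=2→3, i=9→10, n=14→15.

4.2.3.10.15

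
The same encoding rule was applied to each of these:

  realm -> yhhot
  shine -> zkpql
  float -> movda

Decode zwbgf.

Shifts by position in realm: pos 0: r→y (+7), pos 1: e→h (+3), pos 2: a→h (+7), pos 3: l→o (+3) — repeating every 2. It's a Vigenère-style cipher with numeric key [7,3]: position i shifts by key[i mod 2].
Decoding zwbgf: z−7=s, w−3=t, b−7=u, g−3=d, f−7=y.

study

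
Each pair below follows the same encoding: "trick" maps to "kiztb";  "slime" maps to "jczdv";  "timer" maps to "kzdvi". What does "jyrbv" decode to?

shake

Compare letters: t→k is +17, r→i is +17, i→z is +17 — a constant shift. It's a constant shift of +17 (ROT17).
Undoing it on jyrbv: j−17=s, y−17=h, r−17=a, b−17=k, v−17=e.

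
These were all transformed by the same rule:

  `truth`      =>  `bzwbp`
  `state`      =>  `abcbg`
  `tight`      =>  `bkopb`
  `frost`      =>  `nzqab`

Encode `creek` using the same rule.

The shift depends on letter class: consonant t→b is +8, but vowel u→w is +2. Two shifts are in play — +2 for a/e/i/o/u, +8 for every other letter.
On creek: c(cons)+8=k, r(cons)+8=z, e(vowel)+2=g, e(vowel)+2=g, k(cons)+8=s.

kzggs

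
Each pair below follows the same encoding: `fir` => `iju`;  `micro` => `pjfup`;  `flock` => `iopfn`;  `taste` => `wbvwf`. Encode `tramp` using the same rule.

wubps

The shift depends on letter class: consonant f→i is +3, but vowel i→j is +1. Vowels shift forward by 1 and consonants shift forward by 3.
On tramp: t(cons)+3=w, r(cons)+3=u, a(vowel)+1=b, m(cons)+3=p, p(cons)+3=s.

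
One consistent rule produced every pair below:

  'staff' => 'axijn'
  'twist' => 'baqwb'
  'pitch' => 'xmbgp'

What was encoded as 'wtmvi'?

opera

Shifts by position in staff: pos 0: s→a (+8), pos 1: t→x (+4), pos 2: a→i (+8), pos 3: f→j (+4) — repeating every 2. It's a Vigenère-style cipher with numeric key [8,4]: position i shifts by key[i mod 2].
Decoding wtmvi: w−8=o, t−4=p, m−8=e, v−4=r, i−8=a.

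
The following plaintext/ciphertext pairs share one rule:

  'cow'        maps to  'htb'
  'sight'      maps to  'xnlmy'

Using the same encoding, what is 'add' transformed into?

fii

Compare letters: c→h is +5, o→t is +5, w→b is +5 — a constant shift. Every letter moves 5 places later in the alphabet, wrapping around z→a.
On add: a+5=f, d+5=i, d+5=i.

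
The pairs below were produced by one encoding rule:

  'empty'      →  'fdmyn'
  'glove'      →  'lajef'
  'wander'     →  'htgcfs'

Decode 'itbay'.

e(4)→f(5) and m(12)→d(3) fit y≡3x+19 (mod 26); the inverse of 3 mod 26 is 9. Treating letters as 0–25, the rule is x ↦ 3x + 19 (mod 26).
Reversing it on itbay: i(8)→9·(8−19)≡5=f; t(19)→9·(19−19)≡0=a; b(1)→9·(1−19)≡20=u; a(0)→9·(0−19)≡11=l; y(24)→9·(24−19)≡19=t (all mod 26).

fault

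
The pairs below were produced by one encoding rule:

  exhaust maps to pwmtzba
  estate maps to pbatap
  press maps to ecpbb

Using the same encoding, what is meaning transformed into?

This is an affine cipher: with a=0,…,z=25, each position x becomes (25x+19) mod 26.
Applying it to meaning: m(12)→25·12+19≡7=h; e(4)→25·4+19≡15=p; a(0)→25·0+19≡19=t; n(13)→25·13+19≡6=g; i(8)→25·8+19≡11=l; n(13)→25·13+19≡6=g; g(6)→25·6+19≡13=n (all mod 26).

hptglgn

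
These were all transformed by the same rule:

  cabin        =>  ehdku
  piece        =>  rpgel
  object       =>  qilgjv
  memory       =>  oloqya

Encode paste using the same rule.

Shifts by position in cabin: pos 0: c→e (+2), pos 1: a→h (+7), pos 2: b→d (+2), pos 3: i→k (+2), pos 4: n→u (+7) — repeating every 3. A repeating key of period 3 is used — shifts +2, +7, +2 over and over.
On paste: p+2=r, a+7=h, s+2=u, t+2=v, e+7=l.

rhuvl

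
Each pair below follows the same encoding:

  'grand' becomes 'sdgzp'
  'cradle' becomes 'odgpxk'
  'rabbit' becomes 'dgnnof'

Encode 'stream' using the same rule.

efdkgy

The shift depends on letter class: consonant g→s is +12, but vowel a→g is +6. Two shifts are in play — +6 for a/e/i/o/u, +12 for every other letter.
For stream: s(cons)+12=e, t(cons)+12=f, r(cons)+12=d, e(vowel)+6=k, a(vowel)+6=g, m(cons)+12=y.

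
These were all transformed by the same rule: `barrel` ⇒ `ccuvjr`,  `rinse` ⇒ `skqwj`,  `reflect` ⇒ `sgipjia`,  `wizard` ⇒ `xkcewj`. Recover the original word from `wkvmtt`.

In barrel: b→c is +1, a→c is +2, r→u is +3, r→v is +4 — the shift increases by 1 each position. Letter i (0-indexed) is shifted by i+1, so successive shifts are 1, 2, 3, ….
Undoing it on wkvmtt: w−1=v, k−2=i, v−3=s, m−4=i, t−5=o, t−6=n.

vision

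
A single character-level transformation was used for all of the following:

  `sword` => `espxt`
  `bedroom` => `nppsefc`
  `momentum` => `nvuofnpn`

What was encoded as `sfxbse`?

The word is reversed, then every letter is shifted forward by 1.
Decoding sfxbse: shift back: s−1=r, f−1=e, x−1=w, b−1=a, s−1=r, e−1=d → reward; then reverse → drawer.

drawer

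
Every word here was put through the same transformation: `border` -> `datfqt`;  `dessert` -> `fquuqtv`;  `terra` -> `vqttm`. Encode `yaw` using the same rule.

Two shifts are in play — +12 for a/e/i/o/u, +2 for every other letter.
On yaw: y(cons)+2=a, a(vowel)+12=m, w(cons)+2=y.

amy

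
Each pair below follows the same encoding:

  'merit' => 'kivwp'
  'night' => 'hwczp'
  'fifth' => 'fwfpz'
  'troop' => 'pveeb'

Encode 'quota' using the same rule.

ymepu

m(12)→k(10) and e(4)→i(8) fit y≡23x+20 (mod 26); the inverse of 23 mod 26 is 17. Treating letters as 0–25, the rule is x ↦ 23x + 20 (mod 26).
On quota: q(16)→23·16+20≡24=y; u(20)→23·20+20≡12=m; o(14)→23·14+20≡4=e; t(19)→23·19+20≡15=p; a(0)→23·0+20≡20=u (all mod 26).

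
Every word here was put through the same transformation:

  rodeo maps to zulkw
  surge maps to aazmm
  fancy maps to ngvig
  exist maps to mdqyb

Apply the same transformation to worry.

Shifts by position in rodeo: pos 0: r→z (+8), pos 1: o→u (+6), pos 2: d→l (+8), pos 3: e→k (+6) — repeating every 2. The shifts repeat in a cycle of length 2: positions 0,1,… shift by +8, +6, then the pattern repeats.
For worry: w+8=e, o+6=u, r+8=z, r+6=x, y+8=g.

euzxg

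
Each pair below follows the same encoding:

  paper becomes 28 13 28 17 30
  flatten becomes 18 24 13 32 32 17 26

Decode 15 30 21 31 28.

crisp

p is letter #16 and maps to 28: an offset of 12. Each letter is replaced by its alphabet position (a=1..z=26) + 12.
Undoing it on 15 30 21 31 28: 15→(15−12)÷1=3=c, 30→(30−12)÷1=18=r, 21→(21−12)÷1=9=i, 31→(31−12)÷1=19=s, 28→(28−12)÷1=16=p.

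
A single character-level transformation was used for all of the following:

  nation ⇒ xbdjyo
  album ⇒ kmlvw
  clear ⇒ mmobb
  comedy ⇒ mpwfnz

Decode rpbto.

Shifts by position in nation: pos 0: n→x (+10), pos 1: a→b (+1), pos 2: t→d (+10), pos 3: i→j (+1) — repeating every 2. A repeating key of period 2 is used — shifts +10, +1 over and over.
Decoding rpbto: r−10=h, p−1=o, b−10=r, t−1=s, o−10=e.

horse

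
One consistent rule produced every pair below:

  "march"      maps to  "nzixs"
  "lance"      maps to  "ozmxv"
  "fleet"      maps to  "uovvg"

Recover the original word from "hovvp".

sleek

Each letter is replaced by its mirror in the alphabet: a↔z, b↔y, c↔x, and so on (the Atbash cipher).
Decoding hovvp: h↔s, o↔l, v↔e, v↔e, p↔k.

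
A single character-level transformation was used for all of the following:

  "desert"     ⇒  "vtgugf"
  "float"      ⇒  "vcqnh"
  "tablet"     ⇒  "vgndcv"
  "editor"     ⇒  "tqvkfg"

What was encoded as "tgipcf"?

danger

The output letters match the input read backwards, each shifted +2: desert reversed is tresed. Two steps: reverse the string, then apply a Caesar shift of +2.
Reversing it on tgipcf: shift back: t−2=r, g−2=e, i−2=g, p−2=n, c−2=a, f−2=d → regnad; then reverse → danger.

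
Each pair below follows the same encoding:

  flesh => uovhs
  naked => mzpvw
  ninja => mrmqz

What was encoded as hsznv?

shame

Each letter is replaced by its mirror in the alphabet: a↔z, b↔y, c↔x, and so on (the Atbash cipher).
Decoding hsznv: h↔s, s↔h, z↔a, n↔m, v↔e.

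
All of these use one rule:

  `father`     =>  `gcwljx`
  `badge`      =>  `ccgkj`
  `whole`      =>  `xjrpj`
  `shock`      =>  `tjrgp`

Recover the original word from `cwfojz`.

bucket

In father: f→g is +1, a→c is +2, t→w is +3, h→l is +4 — the shift increases by 1 each position. The shift increases by 1 at each position, starting from +1: 1, 2, 3, ….
Decoding cwfojz: c−1=b, w−2=u, f−3=c, o−4=k, j−5=e, z−6=t.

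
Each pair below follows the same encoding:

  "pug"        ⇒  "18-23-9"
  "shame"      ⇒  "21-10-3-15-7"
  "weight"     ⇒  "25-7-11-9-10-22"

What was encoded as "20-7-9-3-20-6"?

regard

p is letter #16 and maps to 18: an offset of 2. Letters become their 1-based position plus 2 (so a→3, b→4, …).
Undoing it on 20-7-9-3-20-6: 20→(20−2)÷1=18=r, 7→(7−2)÷1=5=e, 9→(9−2)÷1=7=g, 3→(3−2)÷1=1=a, 20→(20−2)÷1=18=r, 6→(6−2)÷1=4=d.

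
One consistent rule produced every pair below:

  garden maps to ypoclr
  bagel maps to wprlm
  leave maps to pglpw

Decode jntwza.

policy

The output letters match the input read backwards, each shifted +11: garden reversed is nedrag. Read the word backwards and shift each letter +11.
Decoding jntwza: shift back: j−11=y, n−11=c, t−11=i, w−11=l, z−11=o, a−11=p → ycilop; then reverse → policy.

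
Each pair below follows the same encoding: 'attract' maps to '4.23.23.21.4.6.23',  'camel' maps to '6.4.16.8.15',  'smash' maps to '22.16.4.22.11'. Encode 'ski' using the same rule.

The number is (letter's place in the alphabet, a=1) + 3.
Applying it to ski: s=19→22, k=11→14, i=9→12.

22.14.12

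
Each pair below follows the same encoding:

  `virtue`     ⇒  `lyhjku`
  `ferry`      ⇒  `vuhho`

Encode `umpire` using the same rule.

Compare letters: v→l is +16, i→y is +16, r→h is +16 — a constant shift. It's a constant shift of +16 (ROT16).
On umpire: u+16=k, m+16=c, p+16=f, i+16=y, r+16=h, e+16=u.

kcfyhu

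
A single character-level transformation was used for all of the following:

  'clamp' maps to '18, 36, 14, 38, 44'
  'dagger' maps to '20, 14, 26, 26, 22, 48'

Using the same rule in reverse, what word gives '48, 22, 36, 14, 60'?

relax

Each letter becomes 2×(its alphabet position, a=1..z=26) + 12.
Decoding 48, 22, 36, 14, 60: 48→(48−12)÷2=18=r, 22→(22−12)÷2=5=e, 36→(36−12)÷2=12=l, 14→(14−12)÷2=1=a, 60→(60−12)÷2=24=x.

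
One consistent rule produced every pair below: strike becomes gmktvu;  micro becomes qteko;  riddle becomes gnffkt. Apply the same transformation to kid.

fkm

The output letters match the input read backwards, each shifted +2: strike reversed is ekirts. Two steps: reverse the string, then apply a Caesar shift of +2.
On kid: reverse → dik; then shift: d+2=f, i+2=k, k+2=m.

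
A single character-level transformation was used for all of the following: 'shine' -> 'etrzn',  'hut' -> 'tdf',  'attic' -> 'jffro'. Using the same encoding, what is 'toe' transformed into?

fxn

The shift depends on letter class: consonant s→e is +12, but vowel i→r is +9. The rule splits by letter class: vowels +9, consonants +12.
Applying it to toe: t(cons)+12=f, o(vowel)+9=x, e(vowel)+9=n.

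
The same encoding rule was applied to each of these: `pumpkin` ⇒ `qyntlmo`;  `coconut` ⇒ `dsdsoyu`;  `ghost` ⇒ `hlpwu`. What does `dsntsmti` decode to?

Shifts by position in pumpkin: pos 0: p→q (+1), pos 1: u→y (+4), pos 2: m→n (+1), pos 3: p→t (+4) — repeating every 2. A repeating key of period 2 is used — shifts +1, +4 over and over.
Reversing it on dsntsmti: d−1=c, s−4=o, n−1=m, t−4=p, s−1=r, m−4=i, t−1=s, i−4=e.

comprise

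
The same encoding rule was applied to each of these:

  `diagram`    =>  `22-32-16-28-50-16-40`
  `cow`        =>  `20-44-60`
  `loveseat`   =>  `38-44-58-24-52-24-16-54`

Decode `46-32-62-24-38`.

d(#4)→22 and i(#9)→32: differences scale by 2, so n = 2·pos + 14. The formula is n = 2×(alphabet index, a=1) + 14.
Decoding 46-32-62-24-38: 46→(46−14)÷2=16=p, 32→(32−14)÷2=9=i, 62→(62−14)÷2=24=x, 24→(24−14)÷2=5=e, 38→(38−14)÷2=12=l.

pixel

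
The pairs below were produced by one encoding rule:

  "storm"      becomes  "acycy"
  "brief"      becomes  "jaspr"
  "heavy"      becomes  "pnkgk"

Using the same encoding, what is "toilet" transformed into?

In storm: s→a is +8, t→c is +9, o→y is +10, r→c is +11 — the shift increases by 1 each position. Letter i (0-indexed) is shifted by i+8, so successive shifts are 8, 9, 10, ….
Applying it to toilet: t+8=b, o+9=x, i+10=s, l+11=w, e+12=q, t+13=g.

bxswqg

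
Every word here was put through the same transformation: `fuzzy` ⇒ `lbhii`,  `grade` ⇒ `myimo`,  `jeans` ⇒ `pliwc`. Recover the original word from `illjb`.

cedar

In fuzzy: f→l is +6, u→b is +7, z→h is +8, z→i is +9 — the shift increases by 1 each position. Each letter shifts forward by (position + 6), i.e. 6, 7, 8, … — the shift grows by one for each successive letter.
Reversing it on illjb: i−6=c, l−7=e, l−8=d, j−9=a, b−10=r.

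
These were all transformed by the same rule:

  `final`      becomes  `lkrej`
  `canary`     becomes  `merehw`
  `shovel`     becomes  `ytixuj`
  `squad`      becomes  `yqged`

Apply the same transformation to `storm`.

ypiha

Each letter's alphabet position (a=0..z=25) is mapped through 17·x+4 mod 26 — an affine cipher.
On storm: s(18)→17·18+4≡24=y; t(19)→17·19+4≡15=p; o(14)→17·14+4≡8=i; r(17)→17·17+4≡7=h; m(12)→17·12+4≡0=a (all mod 26).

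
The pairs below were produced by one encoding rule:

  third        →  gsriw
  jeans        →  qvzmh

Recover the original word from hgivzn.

stream

Each pair mirrors across the alphabet (t↔g, h↔s, i↔r): positions sum to 25. This is the alphabet-reversal cipher (Atbash): a becomes z, b becomes y, etc.
Decoding hgivzn: h↔s, g↔t, i↔r, v↔e, z↔a, n↔m.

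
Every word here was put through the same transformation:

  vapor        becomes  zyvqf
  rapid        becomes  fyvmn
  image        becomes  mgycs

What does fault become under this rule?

xyubp

v(21)→z(25) and a(0)→y(24) fit y≡5x+24 (mod 26); the inverse of 5 mod 26 is 21. Treating letters as 0–25, the rule is x ↦ 5x + 24 (mod 26).
For fault: f(5)→5·5+24≡23=x; a(0)→5·0+24≡24=y; u(20)→5·20+24≡20=u; l(11)→5·11+24≡1=b; t(19)→5·19+24≡15=p (all mod 26).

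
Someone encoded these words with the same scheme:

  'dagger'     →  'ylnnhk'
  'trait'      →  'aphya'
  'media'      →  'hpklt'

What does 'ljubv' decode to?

ounce

The output letters match the input read backwards, each shifted +7: dagger reversed is reggad. The word is reversed, then every letter is shifted forward by 7.
Undoing it on ljubv: shift back: l−7=e, j−7=c, u−7=n, b−7=u, v−7=o → ecnuo; then reverse → ounce.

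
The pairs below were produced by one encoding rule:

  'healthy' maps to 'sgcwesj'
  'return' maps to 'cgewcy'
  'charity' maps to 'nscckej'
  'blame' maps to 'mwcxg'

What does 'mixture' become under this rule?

The shift depends on letter class: consonant h→s is +11, but vowel e→g is +2. The rule splits by letter class: vowels +2, consonants +11.
For mixture: m(cons)+11=x, i(vowel)+2=k, x(cons)+11=i, t(cons)+11=e, u(vowel)+2=w, r(cons)+11=c, e(vowel)+2=g.

xkiewcg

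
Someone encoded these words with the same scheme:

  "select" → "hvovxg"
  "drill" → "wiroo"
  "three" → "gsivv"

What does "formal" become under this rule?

Each pair mirrors across the alphabet (s↔h, e↔v, l↔o): positions sum to 25. This is the alphabet-reversal cipher (Atbash): a becomes z, b becomes y, etc.
On formal: f↔u, o↔l, r↔i, m↔n, a↔z, l↔o.

ulinzo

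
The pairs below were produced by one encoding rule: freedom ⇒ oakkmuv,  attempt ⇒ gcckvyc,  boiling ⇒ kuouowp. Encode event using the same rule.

kekwc

The shift depends on letter class: consonant f→o is +9, but vowel e→k is +6. The rule splits by letter class: vowels +6, consonants +9.
For event: e(vowel)+6=k, v(cons)+9=e, e(vowel)+6=k, n(cons)+9=w, t(cons)+9=c.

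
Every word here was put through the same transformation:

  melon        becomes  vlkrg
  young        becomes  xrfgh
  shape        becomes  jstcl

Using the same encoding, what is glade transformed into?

hktal

m(12)→v(21) and e(4)→l(11) fit y≡11x+19 (mod 26); the inverse of 11 mod 26 is 19. This is an affine cipher: with a=0,…,z=25, each position x becomes (11x+19) mod 26.
For glade: g(6)→11·6+19≡7=h; l(11)→11·11+19≡10=k; a(0)→11·0+19≡19=t; d(3)→11·3+19≡0=a; e(4)→11·4+19≡11=l (all mod 26).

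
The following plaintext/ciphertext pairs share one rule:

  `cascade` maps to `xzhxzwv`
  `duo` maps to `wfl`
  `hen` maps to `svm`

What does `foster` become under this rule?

ulhgvi

Each pair mirrors across the alphabet (c↔x, a↔z, s↔h): positions sum to 25. Letters are reflected about the middle of the alphabet (position → 25−position): Atbash.
On foster: f↔u, o↔l, s↔h, t↔g, e↔v, r↔i.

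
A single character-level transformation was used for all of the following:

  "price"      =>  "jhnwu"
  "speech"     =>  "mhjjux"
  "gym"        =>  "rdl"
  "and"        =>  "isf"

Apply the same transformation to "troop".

The output letters match the input read backwards, each shifted +5: price reversed is ecirp. Two steps: reverse the string, then apply a Caesar shift of +5.
For troop: reverse → poort; then shift: p+5=u, o+5=t, o+5=t, r+5=w, t+5=y.

uttwy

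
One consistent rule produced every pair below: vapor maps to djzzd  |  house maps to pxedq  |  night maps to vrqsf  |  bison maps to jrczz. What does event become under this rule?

In vapor: v→d is +8, a→j is +9, p→z is +10, o→z is +11 — the shift increases by 1 each position. Letter i (0-indexed) is shifted by i+8, so successive shifts are 8, 9, 10, ….
On event: e+8=m, v+9=e, e+10=o, n+11=y, t+12=f.

meoyf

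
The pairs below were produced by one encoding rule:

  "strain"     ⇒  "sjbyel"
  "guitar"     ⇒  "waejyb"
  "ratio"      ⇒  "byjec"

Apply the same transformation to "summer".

s(18)→s(18) and t(19)→j(9) fit y≡17x+24 (mod 26); the inverse of 17 mod 26 is 23. This is an affine cipher: with a=0,…,z=25, each position x becomes (17x+24) mod 26.
For summer: s(18)→17·18+24≡18=s; u(20)→17·20+24≡0=a; m(12)→17·12+24≡20=u; m(12)→17·12+24≡20=u; e(4)→17·4+24≡14=o; r(17)→17·17+24≡1=b (all mod 26).

sauuob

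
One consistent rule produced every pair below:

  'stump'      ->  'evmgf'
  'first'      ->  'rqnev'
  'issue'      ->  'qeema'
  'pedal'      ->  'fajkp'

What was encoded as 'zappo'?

hello

Treating letters as 0–25, the rule is x ↦ 17x + 10 (mod 26).
Decoding zappo: z(25)→23·(25−10)≡7=h; a(0)→23·(0−10)≡4=e; p(15)→23·(15−10)≡11=l; p(15)→23·(15−10)≡11=l; o(14)→23·(14−10)≡14=o (all mod 26).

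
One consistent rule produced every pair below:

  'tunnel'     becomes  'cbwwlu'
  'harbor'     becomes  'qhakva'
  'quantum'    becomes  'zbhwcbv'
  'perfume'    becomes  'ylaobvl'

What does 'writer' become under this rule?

The shift depends on letter class: consonant t→c is +9, but vowel u→b is +7. Vowels shift forward by 7 and consonants shift forward by 9.
On writer: w(cons)+9=f, r(cons)+9=a, i(vowel)+7=p, t(cons)+9=c, e(vowel)+7=l, r(cons)+9=a.

fapcla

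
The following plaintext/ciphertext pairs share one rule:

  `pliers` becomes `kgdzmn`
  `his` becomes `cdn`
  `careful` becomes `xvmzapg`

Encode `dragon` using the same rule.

Compare letters: p→k is +21, l→g is +21, i→d is +21 — a constant shift. This is a Caesar cipher with shift 21.
On dragon: d+21=y, r+21=m, a+21=v, g+21=b, o+21=j, n+21=i.

ymvbji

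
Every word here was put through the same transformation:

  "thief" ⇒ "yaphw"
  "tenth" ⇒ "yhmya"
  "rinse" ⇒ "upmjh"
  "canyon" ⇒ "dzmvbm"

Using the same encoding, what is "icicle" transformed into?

pdpdih

This is an affine cipher: with a=0,…,z=25, each position x becomes (15x+25) mod 26.
Applying it to icicle: i(8)→15·8+25≡15=p; c(2)→15·2+25≡3=d; i(8)→15·8+25≡15=p; c(2)→15·2+25≡3=d; l(11)→15·11+25≡8=i; e(4)→15·4+25≡7=h (all mod 26).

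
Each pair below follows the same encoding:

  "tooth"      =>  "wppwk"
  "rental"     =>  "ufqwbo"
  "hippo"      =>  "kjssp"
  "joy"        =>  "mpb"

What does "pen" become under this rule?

sfq

The shift depends on letter class: consonant t→w is +3, but vowel o→p is +1. Two shifts are in play — +1 for a/e/i/o/u, +3 for every other letter.
For pen: p(cons)+3=s, e(vowel)+1=f, n(cons)+3=q.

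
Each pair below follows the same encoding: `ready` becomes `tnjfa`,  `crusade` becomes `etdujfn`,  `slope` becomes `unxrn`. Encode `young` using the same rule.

The shift depends on letter class: consonant r→t is +2, but vowel e→n is +9. Vowels shift forward by 9 and consonants shift forward by 2.
On young: y(cons)+2=a, o(vowel)+9=x, u(vowel)+9=d, n(cons)+2=p, g(cons)+2=i.

axdpi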